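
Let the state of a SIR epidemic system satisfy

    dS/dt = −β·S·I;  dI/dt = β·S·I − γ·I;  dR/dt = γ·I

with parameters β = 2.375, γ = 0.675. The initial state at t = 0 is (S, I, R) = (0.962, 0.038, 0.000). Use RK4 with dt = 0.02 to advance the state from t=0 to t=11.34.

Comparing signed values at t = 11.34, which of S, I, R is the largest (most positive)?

largest component: R

t=0.000: state=(0.962, 0.038, 0.000)
step 1 (dt=0.02): k1=(-0.087, 0.061, 0.026), k2=(-0.088, 0.062, 0.026), k3=(-0.088, 0.062, 0.026), k4=(-0.089, 0.063, 0.026); state += dt/6·(k1+2k2+2k3+k4)
t=0.020: state=(0.960, 0.039, 0.001)
t=0.040: state=(0.958, 0.041, 0.001)
t=0.060: state=(0.957, 0.042, 0.002)
continuing one RK4 step at a time; state shown every 25 steps (Δt=0.5):
t=0.500: state=(0.898, 0.082, 0.019)
t=1.000: state=(0.781, 0.160, 0.059)
t=1.500: state=(0.608, 0.261, 0.130)
t=2.000: state=(0.423, 0.343, 0.234)
t=2.500: state=(0.275, 0.369, 0.356)
t=3.000: state=(0.180, 0.343, 0.477)
t=3.500: state=(0.123, 0.292, 0.585)
t=4.000: state=(0.090, 0.236, 0.674)
t=4.500: state=(0.070, 0.185, 0.745)
t=5.000: state=(0.058, 0.143, 0.800)
t=5.500: state=(0.050, 0.108, 0.842)
t=6.000: state=(0.044, 0.082, 0.874)
t=6.500: state=(0.041, 0.061, 0.898)
t=7.000: state=(0.038, 0.046, 0.916)
t=7.500: state=(0.037, 0.034, 0.929)
t=8.000: state=(0.035, 0.025, 0.939)
t=8.500: state=(0.034, 0.019, 0.947)
t=9.000: state=(0.034, 0.014, 0.952)
t=9.500: state=(0.033, 0.010, 0.956)
t=10.000: state=(0.033, 0.008, 0.959)
t=10.500: state=(0.033, 0.006, 0.962)
t=11.000: state=(0.032, 0.004, 0.963)
t=11.340: state=(0.032, 0.003, 0.964)
compare at T: S=0.032, I=0.003, R=0.964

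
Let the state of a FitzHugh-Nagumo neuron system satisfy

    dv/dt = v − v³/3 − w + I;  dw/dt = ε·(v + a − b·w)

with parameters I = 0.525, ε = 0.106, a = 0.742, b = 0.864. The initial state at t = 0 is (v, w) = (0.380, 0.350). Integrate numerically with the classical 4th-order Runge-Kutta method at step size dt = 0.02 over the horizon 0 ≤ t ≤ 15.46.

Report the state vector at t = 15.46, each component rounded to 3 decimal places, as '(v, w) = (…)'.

(v, w) = (-1.762, 0.512)

t=0.000: state=(0.380, 0.350)
step 1 (dt=0.02): k1=(0.537, 0.087), k2=(0.540, 0.087), k3=(0.540, 0.087), k4=(0.544, 0.088); state += dt/6·(k1+2k2+2k3+k4)
t=0.020: state=(0.391, 0.352)
t=0.040: state=(0.402, 0.354)
t=0.060: state=(0.413, 0.355)
continuing one RK4 step at a time; state shown every 25 steps (Δt=0.5):
t=0.500: state=(0.693, 0.400)
t=1.000: state=(1.061, 0.466)
t=1.500: state=(1.371, 0.547)
t=2.000: state=(1.542, 0.637)
t=2.500: state=(1.598, 0.729)
t=3.000: state=(1.592, 0.818)
t=3.500: state=(1.559, 0.901)
t=4.000: state=(1.514, 0.979)
t=4.500: state=(1.463, 1.051)
t=5.000: state=(1.408, 1.117)
t=5.500: state=(1.349, 1.176)
t=6.000: state=(1.287, 1.230)
t=6.500: state=(1.220, 1.279)
t=7.000: state=(1.147, 1.321)
t=7.500: state=(1.067, 1.358)
t=8.000: state=(0.975, 1.389)
t=8.500: state=(0.867, 1.413)
t=9.000: state=(0.733, 1.429)
t=9.500: state=(0.557, 1.437)
t=10.000: state=(0.305, 1.434)
t=10.500: state=(-0.084, 1.415)
t=11.000: state=(-0.688, 1.371)
t=11.500: state=(-1.402, 1.293)
t=12.000: state=(-1.826, 1.188)
t=12.500: state=(-1.938, 1.075)
t=13.000: state=(-1.936, 0.965)
t=13.500: state=(-1.907, 0.861)
t=14.000: state=(-1.871, 0.763)
t=14.500: state=(-1.834, 0.671)
t=15.000: state=(-1.796, 0.586)
t=15.460: state=(-1.762, 0.512)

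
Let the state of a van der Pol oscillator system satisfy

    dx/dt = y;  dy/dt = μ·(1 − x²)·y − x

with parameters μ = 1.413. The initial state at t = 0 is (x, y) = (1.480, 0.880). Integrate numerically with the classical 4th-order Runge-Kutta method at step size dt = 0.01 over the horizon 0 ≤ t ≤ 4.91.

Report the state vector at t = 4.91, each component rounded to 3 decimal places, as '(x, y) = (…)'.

t=0.000: state=(1.480, 0.880)
step 1 (dt=0.01): k1=(0.880, -2.960), k2=(0.865, -2.956), k3=(0.865, -2.955), k4=(0.850, -2.950); state += dt/6·(k1+2k2+2k3+k4)
t=0.010: state=(1.489, 0.850)
t=0.020: state=(1.497, 0.821)
t=0.030: state=(1.505, 0.792)
continuing one RK4 step at a time; state shown every 20 steps (Δt=0.2):
t=0.200: state=(1.600, 0.338)
t=0.400: state=(1.626, -0.046)
t=0.600: state=(1.591, -0.289)
t=0.800: state=(1.516, -0.451)
t=1.000: state=(1.413, -0.577)
t=1.200: state=(1.285, -0.699)
t=1.400: state=(1.132, -0.841)
t=1.600: state=(0.946, -1.028)
t=1.800: state=(0.715, -1.294)
t=2.000: state=(0.420, -1.690)
t=2.200: state=(0.028, -2.255)
t=2.400: state=(-0.488, -2.885)
t=2.600: state=(-1.094, -3.022)
t=2.800: state=(-1.622, -2.101)
t=3.000: state=(-1.914, -0.864)
t=3.200: state=(-2.002, -0.114)
t=3.400: state=(-1.987, 0.221)
t=3.600: state=(-1.926, 0.369)
t=3.800: state=(-1.844, 0.449)
t=4.000: state=(-1.748, 0.507)
t=4.200: state=(-1.641, 0.563)
t=4.400: state=(-1.522, 0.628)
t=4.600: state=(-1.389, 0.708)
t=4.800: state=(-1.237, 0.815)
t=4.910: state=(-1.143, 0.891)

(x, y) = (-1.143, 0.891)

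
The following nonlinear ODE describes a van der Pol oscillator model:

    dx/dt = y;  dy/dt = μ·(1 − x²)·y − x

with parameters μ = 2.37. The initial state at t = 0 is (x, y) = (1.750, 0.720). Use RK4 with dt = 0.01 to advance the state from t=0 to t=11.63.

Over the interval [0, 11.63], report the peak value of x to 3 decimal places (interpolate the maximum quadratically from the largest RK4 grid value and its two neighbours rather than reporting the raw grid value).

t=0.000: state=(1.750, 0.720)
step 1 (dt=0.01): k1=(0.720, -5.269), k2=(0.694, -5.165), k3=(0.694, -5.167), k4=(0.668, -5.062); state += dt/6·(k1+2k2+2k3+k4)
t=0.010: state=(1.757, 0.668)
t=0.020: state=(1.763, 0.619)
t=0.030: state=(1.769, 0.571)
continuing one RK4 step at a time; state shown every 50 steps (Δt=0.5):
t=0.500: state=(1.768, -0.266)
t=1.000: state=(1.601, -0.383)
t=1.500: state=(1.383, -0.497)
t=2.000: state=(1.083, -0.743)
t=2.500: state=(0.555, -1.551)
t=3.000: state=(-0.852, -4.250)
t=3.500: state=(-2.014, -0.222)
t=4.000: state=(-1.941, 0.273)
t=4.500: state=(-1.791, 0.324)
t=5.000: state=(-1.615, 0.384)
t=5.500: state=(-1.400, 0.489)
t=6.000: state=(-1.107, 0.718)
t=6.500: state=(-0.604, 1.455)
t=7.000: state=(0.714, 4.150)
t=7.500: state=(2.004, 0.355)
t=8.000: state=(1.950, -0.268)
t=8.500: state=(1.801, -0.321)
t=9.000: state=(1.628, -0.379)
t=9.500: state=(1.416, -0.479)
t=10.000: state=(1.130, -0.696)
t=10.500: state=(0.651, -1.368)
t=11.000: state=(-0.581, -3.988)
t=11.500: state=(-1.990, -0.522)
t=11.630: state=(-2.022, -0.035)
largest grid value and its neighbours: x(7.600)=2.02170, x(7.610)=2.02188, x(7.620)=2.02185
parabola through these three points peaks at t≈7.614 with x≈2.02189

max x = 2.022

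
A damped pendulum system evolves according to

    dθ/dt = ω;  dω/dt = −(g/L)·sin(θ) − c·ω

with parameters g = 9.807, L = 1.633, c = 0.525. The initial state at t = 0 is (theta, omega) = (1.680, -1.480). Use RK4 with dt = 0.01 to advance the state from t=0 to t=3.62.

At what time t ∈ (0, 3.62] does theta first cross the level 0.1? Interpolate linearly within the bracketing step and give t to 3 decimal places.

t = 0.587

t=0.000: state=(1.680, -1.480)
step 1 (dt=0.01): k1=(-1.480, -5.193), k2=(-1.506, -5.184), k3=(-1.506, -5.184), k4=(-1.532, -5.175); state += dt/6·(k1+2k2+2k3+k4)
t=0.010: state=(1.665, -1.532)
t=0.020: state=(1.649, -1.583)
t=0.030: state=(1.633, -1.635)
continuing one RK4 step at a time; state shown every 20 steps (Δt=0.2):
t=0.200: state=(1.283, -2.462)
t=0.400: state=(0.713, -3.166)
t=0.580: state=(0.123, -3.291)
next step: t=0.590: state=(0.090, -3.280) — theta has crossed 0.1
linear interpolation between t=0.580 (0.12334) and t=0.590 (0.09049) → t≈0.587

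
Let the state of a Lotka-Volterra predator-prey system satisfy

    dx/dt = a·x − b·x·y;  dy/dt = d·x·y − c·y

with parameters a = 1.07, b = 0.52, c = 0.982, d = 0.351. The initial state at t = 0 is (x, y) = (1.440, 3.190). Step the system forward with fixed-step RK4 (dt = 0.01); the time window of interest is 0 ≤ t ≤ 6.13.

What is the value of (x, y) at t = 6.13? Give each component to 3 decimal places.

t=0.000: state=(1.440, 3.190)
step 1 (dt=0.01): k1=(-0.848, -1.520), k2=(-0.840, -1.521), k3=(-0.840, -1.521), k4=(-0.832, -1.522); state += dt/6·(k1+2k2+2k3+k4)
t=0.010: state=(1.432, 3.175)
t=0.020: state=(1.423, 3.160)
t=0.030: state=(1.415, 3.144)
continuing one RK4 step at a time; state shown every 20 steps (Δt=0.2):
t=0.200: state=(1.301, 2.885)
t=0.400: state=(1.212, 2.588)
t=0.600: state=(1.164, 2.311)
t=0.800: state=(1.149, 2.059)
t=1.000: state=(1.162, 1.835)
t=1.200: state=(1.202, 1.638)
t=1.400: state=(1.267, 1.467)
t=1.600: state=(1.358, 1.322)
t=1.800: state=(1.476, 1.200)
t=2.000: state=(1.622, 1.099)
t=2.200: state=(1.800, 1.018)
t=2.400: state=(2.012, 0.956)
t=2.600: state=(2.262, 0.912)
t=2.800: state=(2.552, 0.887)
t=3.000: state=(2.884, 0.882)
t=3.200: state=(3.257, 0.899)
t=3.400: state=(3.666, 0.942)
t=3.600: state=(4.103, 1.016)
t=3.800: state=(4.547, 1.131)
t=4.000: state=(4.966, 1.299)
t=4.200: state=(5.312, 1.531)
t=4.400: state=(5.525, 1.843)
t=4.600: state=(5.539, 2.235)
t=4.800: state=(5.312, 2.692)
t=5.000: state=(4.852, 3.164)
t=5.200: state=(4.229, 3.578)
t=5.400: state=(3.552, 3.864)
t=5.600: state=(2.921, 3.983)
t=5.800: state=(2.393, 3.941)
t=6.000: state=(1.983, 3.773)
t=6.130: state=(1.775, 3.618)

(x, y) = (1.775, 3.618)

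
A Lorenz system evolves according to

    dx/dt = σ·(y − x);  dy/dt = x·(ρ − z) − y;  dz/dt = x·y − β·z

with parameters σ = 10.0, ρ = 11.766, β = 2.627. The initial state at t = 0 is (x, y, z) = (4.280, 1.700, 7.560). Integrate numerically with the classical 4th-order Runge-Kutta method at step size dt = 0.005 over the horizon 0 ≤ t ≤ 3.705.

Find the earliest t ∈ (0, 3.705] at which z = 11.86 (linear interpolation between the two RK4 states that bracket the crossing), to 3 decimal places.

t = 0.503

t=0.000: state=(4.280, 1.700, 7.560)
step 1 (dt=0.005): k1=(-25.800, 16.302, -12.584), k2=(-24.747, 16.122, -12.439), k3=(-24.778, 16.132, -12.438), k4=(-23.754, 15.958, -12.296); state += dt/6·(k1+2k2+2k3+k4)
t=0.005: state=(4.156, 1.781, 7.498)
t=0.010: state=(4.042, 1.860, 7.437)
t=0.015: state=(3.938, 1.937, 7.378)
continuing one RK4 step at a time; state shown every 40 steps (Δt=0.2):
t=0.200: state=(3.664, 4.567, 6.190)
t=0.400: state=(6.365, 7.836, 8.797)
t=0.500: state=(7.475, 8.049, 11.773)
next step: t=0.505: state=(7.502, 8.006, 11.918) — z has crossed 11.86
linear interpolation between t=0.500 (11.77319) and t=0.505 (11.91819) → t≈0.503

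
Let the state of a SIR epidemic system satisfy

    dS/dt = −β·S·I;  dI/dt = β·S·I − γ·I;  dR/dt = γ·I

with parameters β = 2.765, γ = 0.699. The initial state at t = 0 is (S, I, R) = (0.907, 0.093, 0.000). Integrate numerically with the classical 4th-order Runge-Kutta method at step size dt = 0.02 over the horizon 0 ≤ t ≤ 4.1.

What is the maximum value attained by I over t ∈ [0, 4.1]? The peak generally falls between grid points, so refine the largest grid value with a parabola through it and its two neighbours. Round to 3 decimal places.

t=0.000: state=(0.907, 0.093, 0.000)
step 1 (dt=0.02): k1=(-0.233, 0.168, 0.065), k2=(-0.237, 0.171, 0.066), k3=(-0.237, 0.171, 0.066), k4=(-0.241, 0.173, 0.067); state += dt/6·(k1+2k2+2k3+k4)
t=0.020: state=(0.902, 0.096, 0.001)
t=0.040: state=(0.897, 0.100, 0.003)
t=0.060: state=(0.892, 0.104, 0.004)
continuing one RK4 step at a time; state shown every 10 steps (Δt=0.2):
t=0.200: state=(0.853, 0.132, 0.016)
t=0.400: state=(0.783, 0.180, 0.037)
t=0.600: state=(0.698, 0.236, 0.066)
t=0.800: state=(0.603, 0.294, 0.103)
t=1.000: state=(0.505, 0.347, 0.148)
t=1.200: state=(0.411, 0.389, 0.200)
t=1.400: state=(0.329, 0.415, 0.256)
t=1.600: state=(0.261, 0.424, 0.315)
t=1.800: state=(0.206, 0.419, 0.374)
t=2.000: state=(0.164, 0.404, 0.432)
t=2.200: state=(0.132, 0.381, 0.487)
t=2.400: state=(0.108, 0.354, 0.538)
t=2.600: state=(0.089, 0.325, 0.586)
t=2.800: state=(0.075, 0.296, 0.629)
t=3.000: state=(0.064, 0.267, 0.668)
t=3.200: state=(0.056, 0.240, 0.704)
t=3.400: state=(0.049, 0.215, 0.736)
t=3.600: state=(0.044, 0.192, 0.764)
t=3.800: state=(0.040, 0.171, 0.789)
t=4.000: state=(0.037, 0.152, 0.812)
t=4.100: state=(0.035, 0.143, 0.822)
largest grid value and its neighbours: I(1.600)=0.42411, I(1.620)=0.42423, I(1.640)=0.42420
parabola through these three points peaks at t≈1.627 with I≈0.42423

max I = 0.424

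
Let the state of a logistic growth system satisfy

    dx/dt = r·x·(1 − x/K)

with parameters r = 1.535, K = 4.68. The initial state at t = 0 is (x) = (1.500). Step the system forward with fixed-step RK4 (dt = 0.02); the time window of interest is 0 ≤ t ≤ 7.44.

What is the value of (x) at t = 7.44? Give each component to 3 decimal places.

(x) = (4.680)

t=0.000: state=(1.500)
step 1 (dt=0.02): k1=(1.565), k2=(1.573), k3=(1.573), k4=(1.582); state += dt/6·(k1+2k2+2k3+k4)
t=0.020: state=(1.531)
t=0.040: state=(1.563)
t=0.060: state=(1.595)
continuing one RK4 step at a time; state shown every 25 steps (Δt=0.5):
t=0.500: state=(2.359)
t=1.000: state=(3.213)
t=1.500: state=(3.861)
t=2.000: state=(4.261)
t=2.500: state=(4.476)
t=3.000: state=(4.583)
t=3.500: state=(4.634)
t=4.000: state=(4.659)
t=4.500: state=(4.670)
t=5.000: state=(4.675)
t=5.500: state=(4.678)
t=6.000: state=(4.679)
t=6.500: state=(4.680)
t=7.000: state=(4.680)
t=7.440: state=(4.680)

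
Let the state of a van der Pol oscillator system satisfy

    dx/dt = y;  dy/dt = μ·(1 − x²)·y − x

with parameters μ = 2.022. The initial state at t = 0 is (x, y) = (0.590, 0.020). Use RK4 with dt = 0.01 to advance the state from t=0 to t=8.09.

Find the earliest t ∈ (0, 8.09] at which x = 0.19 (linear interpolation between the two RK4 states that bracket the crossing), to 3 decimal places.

t=0.000: state=(0.590, 0.020)
step 1 (dt=0.01): k1=(0.020, -0.564), k2=(0.017, -0.567), k3=(0.017, -0.567), k4=(0.014, -0.571); state += dt/6·(k1+2k2+2k3+k4)
t=0.010: state=(0.590, 0.014)
t=0.020: state=(0.590, 0.009)
t=0.030: state=(0.590, 0.003)
continuing one RK4 step at a time; state shown every 50 steps (Δt=0.5):
t=0.500: state=(0.512, -0.374)
t=0.960: state=(0.194, -1.106)
next step: t=0.970: state=(0.183, -1.130) — x has crossed 0.19
linear interpolation between t=0.960 (0.19369) and t=0.970 (0.18250) → t≈0.963

t = 0.963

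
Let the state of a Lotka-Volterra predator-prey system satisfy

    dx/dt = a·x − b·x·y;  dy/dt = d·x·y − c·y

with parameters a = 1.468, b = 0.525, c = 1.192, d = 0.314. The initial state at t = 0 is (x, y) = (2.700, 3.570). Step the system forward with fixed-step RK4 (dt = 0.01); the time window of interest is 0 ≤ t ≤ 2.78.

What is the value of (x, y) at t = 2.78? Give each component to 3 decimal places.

(x, y) = (5.291, 2.222)

t=0.000: state=(2.700, 3.570)
step 1 (dt=0.01): k1=(-1.097, -1.229), k2=(-1.086, -1.233), k3=(-1.086, -1.233), k4=(-1.075, -1.237); state += dt/6·(k1+2k2+2k3+k4)
t=0.010: state=(2.689, 3.558)
t=0.020: state=(2.678, 3.545)
t=0.030: state=(2.668, 3.533)
continuing one RK4 step at a time; state shown every 10 steps (Δt=0.1):
t=0.100: state=(2.601, 3.444)
t=0.200: state=(2.523, 3.313)
t=0.300: state=(2.464, 3.180)
t=0.400: state=(2.423, 3.047)
t=0.500: state=(2.400, 2.917)
t=0.600: state=(2.392, 2.792)
t=0.700: state=(2.400, 2.672)
t=0.800: state=(2.424, 2.558)
t=0.900: state=(2.461, 2.451)
t=1.000: state=(2.513, 2.353)
t=1.100: state=(2.578, 2.262)
t=1.200: state=(2.657, 2.180)
t=1.300: state=(2.750, 2.106)
t=1.400: state=(2.856, 2.041)
t=1.500: state=(2.976, 1.986)
t=1.600: state=(3.110, 1.939)
t=1.700: state=(3.256, 1.902)
t=1.800: state=(3.415, 1.875)
t=1.900: state=(3.586, 1.857)
t=2.000: state=(3.768, 1.850)
t=2.100: state=(3.960, 1.854)
t=2.200: state=(4.159, 1.870)
t=2.300: state=(4.364, 1.897)
t=2.400: state=(4.570, 1.937)
t=2.500: state=(4.774, 1.992)
t=2.600: state=(4.971, 2.060)
t=2.700: state=(5.156, 2.144)
t=2.780: state=(5.291, 2.222)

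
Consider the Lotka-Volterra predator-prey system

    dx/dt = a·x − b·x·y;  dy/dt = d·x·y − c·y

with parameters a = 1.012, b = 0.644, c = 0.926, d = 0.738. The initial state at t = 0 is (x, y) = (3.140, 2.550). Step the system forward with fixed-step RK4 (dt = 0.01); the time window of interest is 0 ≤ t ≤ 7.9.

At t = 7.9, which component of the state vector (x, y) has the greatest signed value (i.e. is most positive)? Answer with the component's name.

largest component: y

t=0.000: state=(3.140, 2.550)
step 1 (dt=0.01): k1=(-1.979, 3.548), k2=(-2.008, 3.554), k3=(-2.008, 3.554), k4=(-2.038, 3.559); state += dt/6·(k1+2k2+2k3+k4)
t=0.010: state=(3.120, 2.586)
t=0.020: state=(3.099, 2.621)
t=0.030: state=(3.078, 2.657)
continuing one RK4 step at a time; state shown every 50 steps (Δt=0.5):
t=0.500: state=(1.760, 4.011)
t=1.000: state=(0.781, 3.934)
t=1.500: state=(0.418, 3.052)
t=2.000: state=(0.300, 2.184)
t=2.500: state=(0.275, 1.526)
t=3.000: state=(0.302, 1.067)
t=3.500: state=(0.375, 0.760)
t=4.000: state=(0.504, 0.561)
t=4.500: state=(0.713, 0.441)
t=5.000: state=(1.037, 0.381)
t=5.500: state=(1.524, 0.383)
t=6.000: state=(2.208, 0.477)
t=6.500: state=(3.016, 0.787)
t=7.000: state=(3.443, 1.675)
t=7.500: state=(2.570, 3.339)
t=7.900: state=(1.435, 4.139)
compare at T: x=1.435, y=4.139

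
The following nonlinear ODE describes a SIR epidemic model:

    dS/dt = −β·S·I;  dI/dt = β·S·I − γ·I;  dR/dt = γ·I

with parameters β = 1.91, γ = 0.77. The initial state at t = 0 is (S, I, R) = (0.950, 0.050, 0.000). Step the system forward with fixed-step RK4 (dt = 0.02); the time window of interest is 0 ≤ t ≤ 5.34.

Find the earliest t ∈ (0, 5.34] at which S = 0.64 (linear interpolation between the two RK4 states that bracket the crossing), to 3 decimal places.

t = 1.748

t=0.000: state=(0.950, 0.050, 0.000)
step 1 (dt=0.02): k1=(-0.091, 0.052, 0.039), k2=(-0.092, 0.053, 0.039), k3=(-0.092, 0.053, 0.039), k4=(-0.092, 0.053, 0.039); state += dt/6·(k1+2k2+2k3+k4)
t=0.020: state=(0.948, 0.051, 0.001)
t=0.040: state=(0.946, 0.052, 0.002)
t=0.060: state=(0.944, 0.053, 0.002)
continuing one RK4 step at a time; state shown every 10 steps (Δt=0.2):
t=0.200: state=(0.930, 0.061, 0.009)
t=0.400: state=(0.906, 0.075, 0.019)
t=0.600: state=(0.878, 0.090, 0.032)
t=0.800: state=(0.846, 0.107, 0.047)
t=1.000: state=(0.809, 0.126, 0.065)
t=1.200: state=(0.768, 0.146, 0.086)
t=1.400: state=(0.723, 0.167, 0.110)
t=1.600: state=(0.676, 0.187, 0.137)
t=1.740: state=(0.642, 0.200, 0.158)
next step: t=1.760: state=(0.637, 0.202, 0.161) — S has crossed 0.64
linear interpolation between t=1.740 (0.64191) and t=1.760 (0.63701) → t≈1.748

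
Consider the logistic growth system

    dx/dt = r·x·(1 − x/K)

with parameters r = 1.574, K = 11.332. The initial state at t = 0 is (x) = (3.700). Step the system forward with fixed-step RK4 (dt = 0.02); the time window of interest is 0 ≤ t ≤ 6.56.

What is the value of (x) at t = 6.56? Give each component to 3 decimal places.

t=0.000: state=(3.700)
step 1 (dt=0.02): k1=(3.922), k2=(3.943), k3=(3.944), k4=(3.964); state += dt/6·(k1+2k2+2k3+k4)
t=0.020: state=(3.779)
t=0.040: state=(3.859)
t=0.060: state=(3.939)
continuing one RK4 step at a time; state shown every 25 steps (Δt=0.5):
t=0.500: state=(5.844)
t=1.000: state=(7.939)
t=1.500: state=(9.486)
t=2.000: state=(10.410)
t=2.500: state=(10.893)
t=3.000: state=(11.128)
t=3.500: state=(11.238)
t=4.000: state=(11.289)
t=4.500: state=(11.312)
t=5.000: state=(11.323)
t=5.500: state=(11.328)
t=6.000: state=(11.330)
t=6.500: state=(11.331)
t=6.560: state=(11.331)

(x) = (11.331)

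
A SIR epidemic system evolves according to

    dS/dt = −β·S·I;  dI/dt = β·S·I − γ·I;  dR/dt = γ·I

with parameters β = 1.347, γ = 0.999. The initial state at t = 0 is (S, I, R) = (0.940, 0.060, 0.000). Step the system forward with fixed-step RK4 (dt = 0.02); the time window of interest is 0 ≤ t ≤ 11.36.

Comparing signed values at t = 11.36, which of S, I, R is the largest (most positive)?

largest component: R

t=0.000: state=(0.940, 0.060, 0.000)
step 1 (dt=0.02): k1=(-0.076, 0.016, 0.060), k2=(-0.076, 0.016, 0.060), k3=(-0.076, 0.016, 0.060), k4=(-0.076, 0.016, 0.060); state += dt/6·(k1+2k2+2k3+k4)
t=0.020: state=(0.938, 0.060, 0.001)
t=0.040: state=(0.937, 0.061, 0.002)
t=0.060: state=(0.935, 0.061, 0.004)
continuing one RK4 step at a time; state shown every 25 steps (Δt=0.5):
t=0.500: state=(0.900, 0.068, 0.032)
t=1.000: state=(0.858, 0.074, 0.067)
t=1.500: state=(0.815, 0.079, 0.106)
t=2.000: state=(0.772, 0.082, 0.146)
t=2.500: state=(0.730, 0.082, 0.187)
t=3.000: state=(0.691, 0.081, 0.228)
t=3.500: state=(0.655, 0.077, 0.268)
t=4.000: state=(0.623, 0.072, 0.305)
t=4.500: state=(0.595, 0.066, 0.339)
t=5.000: state=(0.570, 0.059, 0.371)
t=5.500: state=(0.549, 0.052, 0.398)
t=6.000: state=(0.532, 0.046, 0.423)
t=6.500: state=(0.517, 0.039, 0.444)
t=7.000: state=(0.504, 0.034, 0.462)
t=7.500: state=(0.494, 0.029, 0.478)
t=8.000: state=(0.485, 0.024, 0.491)
t=8.500: state=(0.478, 0.020, 0.502)
t=9.000: state=(0.472, 0.017, 0.511)
t=9.500: state=(0.467, 0.014, 0.519)
t=10.000: state=(0.463, 0.012, 0.525)
t=10.500: state=(0.460, 0.010, 0.531)
t=11.000: state=(0.457, 0.008, 0.535)
t=11.360: state=(0.455, 0.007, 0.538)
compare at T: S=0.455, I=0.007, R=0.538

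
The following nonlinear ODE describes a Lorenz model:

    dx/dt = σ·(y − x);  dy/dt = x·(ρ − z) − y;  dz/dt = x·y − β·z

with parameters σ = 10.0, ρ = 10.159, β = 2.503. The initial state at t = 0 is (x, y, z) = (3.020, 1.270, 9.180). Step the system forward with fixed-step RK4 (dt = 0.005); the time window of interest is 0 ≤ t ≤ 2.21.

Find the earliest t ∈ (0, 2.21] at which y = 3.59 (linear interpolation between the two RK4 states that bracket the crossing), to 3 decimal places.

t = 0.387

t=0.000: state=(3.020, 1.270, 9.180)
step 1 (dt=0.005): k1=(-17.500, 1.687, -19.142), k2=(-17.020, 1.782, -19.065), k3=(-17.030, 1.782, -19.064), k4=(-16.559, 1.874, -18.986); state += dt/6·(k1+2k2+2k3+k4)
t=0.005: state=(2.935, 1.279, 9.085)
t=0.010: state=(2.854, 1.289, 8.990)
t=0.015: state=(2.778, 1.299, 8.896)
continuing one RK4 step at a time; state shown every 20 steps (Δt=0.1):
t=0.100: state=(2.013, 1.568, 7.443)
t=0.200: state=(1.896, 2.040, 6.097)
t=0.300: state=(2.228, 2.733, 5.178)
t=0.385: state=(2.777, 3.568, 4.788)
next step: t=0.390: state=(2.817, 3.625, 4.779) — y has crossed 3.59
linear interpolation between t=0.385 (3.56769) and t=0.390 (3.62489) → t≈0.387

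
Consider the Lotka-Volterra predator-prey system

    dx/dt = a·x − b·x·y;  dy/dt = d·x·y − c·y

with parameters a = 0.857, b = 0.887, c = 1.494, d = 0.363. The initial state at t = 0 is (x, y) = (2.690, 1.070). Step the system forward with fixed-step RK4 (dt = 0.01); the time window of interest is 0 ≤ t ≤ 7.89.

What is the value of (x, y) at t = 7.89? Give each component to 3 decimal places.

t=0.000: state=(2.690, 1.070)
step 1 (dt=0.01): k1=(-0.248, -0.554), k2=(-0.241, -0.553), k3=(-0.241, -0.553), k4=(-0.234, -0.552); state += dt/6·(k1+2k2+2k3+k4)
t=0.010: state=(2.688, 1.064)
t=0.020: state=(2.685, 1.059)
t=0.030: state=(2.683, 1.053)
continuing one RK4 step at a time; state shown every 50 steps (Δt=0.5):
t=0.500: state=(2.720, 0.825)
t=1.000: state=(3.015, 0.655)
t=1.500: state=(3.544, 0.561)
t=2.000: state=(4.274, 0.539)
t=2.500: state=(5.116, 0.598)
t=3.000: state=(5.827, 0.769)
t=3.500: state=(5.969, 1.076)
t=4.000: state=(5.246, 1.428)
t=4.500: state=(4.088, 1.578)
t=5.000: state=(3.187, 1.437)
t=5.500: state=(2.746, 1.159)
t=6.000: state=(2.679, 0.894)
t=6.500: state=(2.896, 0.700)
t=7.000: state=(3.354, 0.583)
t=7.500: state=(4.026, 0.538)
t=7.890: state=(4.662, 0.555)

(x, y) = (4.662, 0.555)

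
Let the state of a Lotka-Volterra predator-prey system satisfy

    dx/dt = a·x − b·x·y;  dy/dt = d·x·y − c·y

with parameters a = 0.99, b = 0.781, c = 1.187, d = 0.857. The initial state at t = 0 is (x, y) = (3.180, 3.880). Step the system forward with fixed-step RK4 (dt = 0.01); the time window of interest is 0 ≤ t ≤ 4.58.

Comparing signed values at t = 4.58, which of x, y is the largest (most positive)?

largest component: x

t=0.000: state=(3.180, 3.880)
step 1 (dt=0.01): k1=(-6.488, 5.968), k2=(-6.495, 5.906), k3=(-6.494, 5.905), k4=(-6.499, 5.840); state += dt/6·(k1+2k2+2k3+k4)
t=0.010: state=(3.115, 3.939)
t=0.020: state=(3.050, 3.997)
t=0.030: state=(2.985, 4.053)
continuing one RK4 step at a time; state shown every 20 steps (Δt=0.2):
t=0.200: state=(1.959, 4.736)
t=0.400: state=(1.121, 4.833)
t=0.600: state=(0.660, 4.421)
t=0.800: state=(0.422, 3.818)
t=1.000: state=(0.298, 3.199)
t=1.200: state=(0.230, 2.638)
t=1.400: state=(0.193, 2.157)
t=1.600: state=(0.174, 1.755)
t=1.800: state=(0.165, 1.425)
t=2.000: state=(0.165, 1.156)
t=2.200: state=(0.171, 0.938)
t=2.400: state=(0.182, 0.763)
t=2.600: state=(0.200, 0.621)
t=2.800: state=(0.223, 0.508)
t=3.000: state=(0.253, 0.417)
t=3.200: state=(0.290, 0.345)
t=3.400: state=(0.337, 0.287)
t=3.600: state=(0.394, 0.241)
t=3.800: state=(0.464, 0.204)
t=4.000: state=(0.549, 0.176)
t=4.200: state=(0.653, 0.154)
t=4.400: state=(0.778, 0.137)
t=4.580: state=(0.912, 0.126)
compare at T: x=0.912, y=0.126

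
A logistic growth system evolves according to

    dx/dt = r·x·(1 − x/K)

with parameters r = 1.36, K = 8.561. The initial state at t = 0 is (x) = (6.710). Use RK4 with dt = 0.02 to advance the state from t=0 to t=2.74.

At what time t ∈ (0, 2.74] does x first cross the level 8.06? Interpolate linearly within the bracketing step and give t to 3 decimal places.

t=0.000: state=(6.710)
step 1 (dt=0.02): k1=(1.973), k2=(1.958), k3=(1.958), k4=(1.943); state += dt/6·(k1+2k2+2k3+k4)
t=0.020: state=(6.749)
t=0.040: state=(6.788)
t=0.060: state=(6.826)
continuing one RK4 step at a time; state shown every 5 steps (Δt=0.1):
t=0.100: state=(6.900)
t=0.200: state=(7.074)
t=0.300: state=(7.234)
t=0.400: state=(7.379)
t=0.500: state=(7.511)
t=0.600: state=(7.630)
t=0.700: state=(7.737)
t=0.800: state=(7.833)
t=0.900: state=(7.919)
t=1.000: state=(7.995)
t=1.080: state=(8.050)
next step: t=1.100: state=(8.063) — x has crossed 8.06
linear interpolation between t=1.080 (8.04982) and t=1.100 (8.06273) → t≈1.096

t = 1.096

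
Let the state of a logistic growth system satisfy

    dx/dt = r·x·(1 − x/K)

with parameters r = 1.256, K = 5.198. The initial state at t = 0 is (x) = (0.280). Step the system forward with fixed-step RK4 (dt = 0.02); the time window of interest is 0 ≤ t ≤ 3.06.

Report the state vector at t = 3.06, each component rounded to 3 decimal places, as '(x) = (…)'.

t=0.000: state=(0.280)
step 1 (dt=0.02): k1=(0.333), k2=(0.336), k3=(0.337), k4=(0.340); state += dt/6·(k1+2k2+2k3+k4)
t=0.020: state=(0.287)
t=0.040: state=(0.294)
t=0.060: state=(0.301)
continuing one RK4 step at a time; state shown every 5 steps (Δt=0.1):
t=0.100: state=(0.315)
t=0.200: state=(0.355)
t=0.300: state=(0.398)
t=0.400: state=(0.447)
t=0.500: state=(0.501)
t=0.600: state=(0.561)
t=0.700: state=(0.627)
t=0.800: state=(0.700)
t=0.900: state=(0.779)
t=1.000: state=(0.866)
t=1.100: state=(0.961)
t=1.200: state=(1.063)
t=1.300: state=(1.173)
t=1.400: state=(1.291)
t=1.500: state=(1.417)
t=1.600: state=(1.550)
t=1.700: state=(1.690)
t=1.800: state=(1.836)
t=1.900: state=(1.988)
t=2.000: state=(2.144)
t=2.100: state=(2.304)
t=2.200: state=(2.466)
t=2.300: state=(2.629)
t=2.400: state=(2.792)
t=2.500: state=(2.953)
t=2.600: state=(3.112)
t=2.700: state=(3.266)
t=2.800: state=(3.416)
t=2.900: state=(3.560)
t=3.000: state=(3.698)
t=3.060: state=(3.777)

(x) = (3.777)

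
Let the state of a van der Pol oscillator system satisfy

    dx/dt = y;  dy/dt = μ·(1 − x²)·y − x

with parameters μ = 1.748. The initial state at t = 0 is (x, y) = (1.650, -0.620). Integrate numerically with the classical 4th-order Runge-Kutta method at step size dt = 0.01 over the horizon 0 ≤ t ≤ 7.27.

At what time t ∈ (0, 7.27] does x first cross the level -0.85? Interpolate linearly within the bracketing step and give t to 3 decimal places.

t = 1.841

t=0.000: state=(1.650, -0.620)
step 1 (dt=0.01): k1=(-0.620, 0.217), k2=(-0.619, 0.206), k3=(-0.619, 0.206), k4=(-0.618, 0.195); state += dt/6·(k1+2k2+2k3+k4)
t=0.010: state=(1.644, -0.618)
t=0.020: state=(1.638, -0.616)
t=0.030: state=(1.631, -0.614)
continuing one RK4 step at a time; state shown every 25 steps (Δt=0.25):
t=0.250: state=(1.497, -0.618)
t=0.500: state=(1.335, -0.687)
t=0.750: state=(1.148, -0.821)
t=1.000: state=(0.917, -1.051)
t=1.250: state=(0.607, -1.467)
t=1.500: state=(0.155, -2.229)
t=1.750: state=(-0.538, -3.304)
t=1.840: state=(-0.847, -3.519)
next step: t=1.850: state=(-0.882, -3.526) — x has crossed -0.85
linear interpolation between t=1.840 (-0.84673) and t=1.850 (-0.88196) → t≈1.841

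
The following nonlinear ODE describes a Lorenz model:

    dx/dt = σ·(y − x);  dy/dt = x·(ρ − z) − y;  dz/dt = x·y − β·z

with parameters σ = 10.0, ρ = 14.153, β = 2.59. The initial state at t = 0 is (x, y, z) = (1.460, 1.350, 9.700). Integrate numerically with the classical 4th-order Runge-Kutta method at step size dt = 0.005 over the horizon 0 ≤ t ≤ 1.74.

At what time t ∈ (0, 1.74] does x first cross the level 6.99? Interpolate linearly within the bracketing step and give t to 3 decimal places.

t = 0.464

t=0.000: state=(1.460, 1.350, 9.700)
step 1 (dt=0.005): k1=(-1.100, 5.151, -23.152), k2=(-0.944, 5.211, -22.987), k3=(-0.946, 5.212, -22.987), k4=(-0.792, 5.272, -22.823); state += dt/6·(k1+2k2+2k3+k4)
t=0.005: state=(1.455, 1.376, 9.585)
t=0.010: state=(1.452, 1.403, 9.472)
t=0.015: state=(1.450, 1.430, 9.360)
continuing one RK4 step at a time; state shown every 20 steps (Δt=0.1):
t=0.100: state=(1.617, 2.011, 7.708)
t=0.200: state=(2.243, 3.121, 6.380)
t=0.300: state=(3.435, 4.979, 5.935)
t=0.400: state=(5.385, 7.731, 7.074)
t=0.460: state=(6.887, 9.476, 9.020)
next step: t=0.465: state=(7.016, 9.603, 9.234) — x has crossed 6.99
linear interpolation between t=0.460 (6.88666) and t=0.465 (7.01610) → t≈0.464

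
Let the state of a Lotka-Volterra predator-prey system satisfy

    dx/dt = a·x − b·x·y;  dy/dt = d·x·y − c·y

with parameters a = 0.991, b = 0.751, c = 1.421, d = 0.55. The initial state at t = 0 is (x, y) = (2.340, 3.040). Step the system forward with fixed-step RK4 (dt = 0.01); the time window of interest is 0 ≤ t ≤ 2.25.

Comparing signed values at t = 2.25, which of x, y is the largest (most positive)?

t=0.000: state=(2.340, 3.040)
step 1 (dt=0.01): k1=(-3.023, -0.407), k2=(-3.000, -0.432), k3=(-3.000, -0.432), k4=(-2.977, -0.457); state += dt/6·(k1+2k2+2k3+k4)
t=0.010: state=(2.310, 3.036)
t=0.020: state=(2.280, 3.031)
t=0.030: state=(2.251, 3.026)
continuing one RK4 step at a time; state shown every 10 steps (Δt=0.1):
t=0.100: state=(2.061, 2.976)
t=0.200: state=(1.826, 2.872)
t=0.300: state=(1.633, 2.740)
t=0.400: state=(1.476, 2.589)
t=0.500: state=(1.350, 2.427)
t=0.600: state=(1.250, 2.262)
t=0.700: state=(1.172, 2.097)
t=0.800: state=(1.112, 1.937)
t=0.900: state=(1.068, 1.784)
t=1.000: state=(1.037, 1.640)
t=1.100: state=(1.018, 1.505)
t=1.200: state=(1.008, 1.381)
t=1.300: state=(1.008, 1.266)
t=1.400: state=(1.016, 1.161)
t=1.500: state=(1.032, 1.066)
t=1.600: state=(1.055, 0.979)
t=1.700: state=(1.086, 0.901)
t=1.800: state=(1.124, 0.830)
t=1.900: state=(1.169, 0.767)
t=2.000: state=(1.221, 0.711)
t=2.100: state=(1.280, 0.661)
t=2.200: state=(1.347, 0.616)
t=2.250: state=(1.384, 0.596)
compare at T: x=1.384, y=0.596

largest component: x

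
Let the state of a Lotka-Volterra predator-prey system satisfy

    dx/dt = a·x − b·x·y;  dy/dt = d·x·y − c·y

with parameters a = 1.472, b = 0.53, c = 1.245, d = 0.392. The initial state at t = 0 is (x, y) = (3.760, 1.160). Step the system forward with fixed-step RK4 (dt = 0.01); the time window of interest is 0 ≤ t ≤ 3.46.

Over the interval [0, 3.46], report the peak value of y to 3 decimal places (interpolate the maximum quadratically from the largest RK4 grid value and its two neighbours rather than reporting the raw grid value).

max y = 5.536

t=0.000: state=(3.760, 1.160)
step 1 (dt=0.01): k1=(3.223, 0.266), k2=(3.234, 0.273), k3=(3.234, 0.273), k4=(3.245, 0.281); state += dt/6·(k1+2k2+2k3+k4)
t=0.010: state=(3.792, 1.163)
t=0.020: state=(3.825, 1.166)
t=0.030: state=(3.858, 1.169)
continuing one RK4 step at a time; state shown every 20 steps (Δt=0.2):
t=0.200: state=(4.445, 1.247)
t=0.400: state=(5.186, 1.418)
t=0.600: state=(5.906, 1.708)
t=0.800: state=(6.467, 2.166)
t=1.000: state=(6.673, 2.835)
t=1.200: state=(6.345, 3.695)
t=1.400: state=(5.485, 4.594)
t=1.600: state=(4.351, 5.269)
t=1.800: state=(3.282, 5.533)
t=2.000: state=(2.461, 5.393)
t=2.200: state=(1.903, 4.981)
t=2.400: state=(1.550, 4.441)
t=2.600: state=(1.339, 3.874)
t=2.800: state=(1.227, 3.338)
t=3.000: state=(1.186, 2.859)
t=3.200: state=(1.203, 2.447)
t=3.400: state=(1.269, 2.101)
t=3.460: state=(1.299, 2.010)
largest grid value and its neighbours: y(1.810)=5.53527, y(1.820)=5.53603, y(1.830)=5.53577
parabola through these three points peaks at t≈1.822 with y≈5.53606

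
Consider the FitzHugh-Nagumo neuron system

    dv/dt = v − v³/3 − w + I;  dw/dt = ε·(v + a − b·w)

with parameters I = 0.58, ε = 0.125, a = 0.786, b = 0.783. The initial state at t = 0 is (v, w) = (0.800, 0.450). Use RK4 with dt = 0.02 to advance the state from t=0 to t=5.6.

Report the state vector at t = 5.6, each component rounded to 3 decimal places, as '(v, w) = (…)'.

(v, w) = (1.120, 1.424)

t=0.000: state=(0.800, 0.450)
step 1 (dt=0.02): k1=(0.759, 0.154), k2=(0.760, 0.155), k3=(0.760, 0.155), k4=(0.762, 0.156); state += dt/6·(k1+2k2+2k3+k4)
t=0.020: state=(0.815, 0.453)
t=0.040: state=(0.830, 0.456)
t=0.060: state=(0.846, 0.459)
continuing one RK4 step at a time; state shown every 10 steps (Δt=0.2):
t=0.200: state=(0.953, 0.482)
t=0.400: state=(1.102, 0.518)
t=0.600: state=(1.237, 0.556)
t=0.800: state=(1.352, 0.597)
t=1.000: state=(1.441, 0.640)
t=1.200: state=(1.506, 0.683)
t=1.400: state=(1.548, 0.727)
t=1.600: state=(1.573, 0.771)
t=1.800: state=(1.583, 0.815)
t=2.000: state=(1.584, 0.858)
t=2.200: state=(1.577, 0.900)
t=2.400: state=(1.564, 0.941)
t=2.600: state=(1.548, 0.980)
t=2.800: state=(1.529, 1.019)
t=3.000: state=(1.508, 1.056)
t=3.200: state=(1.485, 1.092)
t=3.400: state=(1.460, 1.127)
t=3.600: state=(1.435, 1.161)
t=3.800: state=(1.408, 1.193)
t=4.000: state=(1.381, 1.224)
t=4.200: state=(1.352, 1.253)
t=4.400: state=(1.323, 1.281)
t=4.600: state=(1.292, 1.308)
t=4.800: state=(1.260, 1.334)
t=5.000: state=(1.228, 1.358)
t=5.200: state=(1.193, 1.382)
t=5.400: state=(1.158, 1.403)
t=5.600: state=(1.120, 1.424)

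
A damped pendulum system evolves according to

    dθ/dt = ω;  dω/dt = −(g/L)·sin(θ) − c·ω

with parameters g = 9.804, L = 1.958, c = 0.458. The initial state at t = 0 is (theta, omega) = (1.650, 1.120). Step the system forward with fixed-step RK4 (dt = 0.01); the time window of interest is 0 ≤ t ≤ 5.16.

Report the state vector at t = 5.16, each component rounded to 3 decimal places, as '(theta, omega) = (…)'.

(theta, omega) = (-0.443, 0.751)

t=0.000: state=(1.650, 1.120)
step 1 (dt=0.01): k1=(1.120, -5.504), k2=(1.092, -5.490), k3=(1.093, -5.490), k4=(1.065, -5.475); state += dt/6·(k1+2k2+2k3+k4)
t=0.010: state=(1.661, 1.065)
t=0.020: state=(1.671, 1.011)
t=0.030: state=(1.681, 0.956)
continuing one RK4 step at a time; state shown every 20 steps (Δt=0.2):
t=0.200: state=(1.768, 0.077)
t=0.400: state=(1.687, -0.872)
t=0.600: state=(1.424, -1.750)
t=0.800: state=(0.996, -2.488)
t=1.000: state=(0.450, -2.898)
t=1.200: state=(-0.128, -2.790)
t=1.400: state=(-0.632, -2.182)
t=1.600: state=(-0.982, -1.292)
t=1.800: state=(-1.144, -0.336)
t=2.000: state=(-1.120, 0.566)
t=2.200: state=(-0.927, 1.338)
t=2.400: state=(-0.600, 1.884)
t=2.600: state=(-0.196, 2.088)
t=2.800: state=(0.208, 1.893)
t=3.000: state=(0.539, 1.370)
t=3.200: state=(0.744, 0.668)
t=3.400: state=(0.804, -0.068)
t=3.600: state=(0.722, -0.730)
t=3.800: state=(0.523, -1.229)
t=4.000: state=(0.247, -1.481)
t=4.200: state=(-0.050, -1.442)
t=4.400: state=(-0.312, -1.138)
t=4.600: state=(-0.493, -0.655)
t=4.800: state=(-0.570, -0.105)
t=5.000: state=(-0.537, 0.414)
t=5.160: state=(-0.443, 0.751)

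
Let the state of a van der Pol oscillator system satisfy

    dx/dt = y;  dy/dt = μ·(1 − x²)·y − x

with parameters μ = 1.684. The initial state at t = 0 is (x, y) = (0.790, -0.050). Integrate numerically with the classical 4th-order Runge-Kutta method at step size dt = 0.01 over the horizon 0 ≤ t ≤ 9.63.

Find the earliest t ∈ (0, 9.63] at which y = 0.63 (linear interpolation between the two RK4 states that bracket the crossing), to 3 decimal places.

t = 3.391

t=0.000: state=(0.790, -0.050)
step 1 (dt=0.01): k1=(-0.050, -0.822), k2=(-0.054, -0.824), k3=(-0.054, -0.824), k4=(-0.058, -0.826); state += dt/6·(k1+2k2+2k3+k4)
t=0.010: state=(0.789, -0.058)
t=0.020: state=(0.789, -0.067)
t=0.030: state=(0.788, -0.075)
continuing one RK4 step at a time; state shown every 50 steps (Δt=0.5):
t=0.500: state=(0.651, -0.532)
t=1.000: state=(0.202, -1.369)
t=1.500: state=(-0.829, -2.653)
t=2.000: state=(-1.782, -0.703)
t=2.500: state=(-1.806, 0.302)
t=3.000: state=(-1.599, 0.496)
t=3.390: state=(-1.381, 0.630)
next step: t=3.400: state=(-1.375, 0.634) — y has crossed 0.63
linear interpolation between t=3.390 (0.62958) and t=3.400 (0.63380) → t≈3.391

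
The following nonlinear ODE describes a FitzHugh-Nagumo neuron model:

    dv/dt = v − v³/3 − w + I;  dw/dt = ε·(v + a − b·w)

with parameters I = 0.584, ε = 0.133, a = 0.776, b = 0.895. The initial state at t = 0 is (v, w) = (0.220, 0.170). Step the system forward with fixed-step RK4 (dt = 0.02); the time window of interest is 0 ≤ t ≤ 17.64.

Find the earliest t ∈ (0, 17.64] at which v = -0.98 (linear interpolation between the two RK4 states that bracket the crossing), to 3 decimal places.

t = 10.800

t=0.000: state=(0.220, 0.170)
step 1 (dt=0.02): k1=(0.630, 0.112), k2=(0.635, 0.113), k3=(0.635, 0.113), k4=(0.640, 0.114); state += dt/6·(k1+2k2+2k3+k4)
t=0.020: state=(0.233, 0.172)
t=0.040: state=(0.246, 0.175)
t=0.060: state=(0.259, 0.177)
continuing one RK4 step at a time; state shown every 50 steps (Δt=1):
t=1.000: state=(1.062, 0.326)
t=2.000: state=(1.636, 0.565)
t=3.000: state=(1.654, 0.808)
t=4.000: state=(1.549, 1.016)
t=5.000: state=(1.420, 1.185)
t=6.000: state=(1.277, 1.318)
t=7.000: state=(1.113, 1.418)
t=8.000: state=(0.906, 1.483)
t=9.000: state=(0.601, 1.509)
t=10.000: state=(0.005, 1.480)
t=10.800: state=(-0.980, 1.378)
next step: t=10.820: state=(-1.009, 1.374) — v has crossed -0.98
linear interpolation between t=10.800 (-0.97977) and t=10.820 (-1.00895) → t≈10.800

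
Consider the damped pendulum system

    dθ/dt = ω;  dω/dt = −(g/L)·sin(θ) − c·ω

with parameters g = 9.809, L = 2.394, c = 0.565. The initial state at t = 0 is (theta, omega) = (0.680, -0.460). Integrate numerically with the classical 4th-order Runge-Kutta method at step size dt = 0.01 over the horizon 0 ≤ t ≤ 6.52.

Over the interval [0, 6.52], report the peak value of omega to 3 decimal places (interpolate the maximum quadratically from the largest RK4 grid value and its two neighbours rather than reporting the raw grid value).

max omega = 0.746

t=0.000: state=(0.680, -0.460)
step 1 (dt=0.01): k1=(-0.460, -2.316), k2=(-0.472, -2.303), k3=(-0.472, -2.302), k4=(-0.483, -2.288); state += dt/6·(k1+2k2+2k3+k4)
t=0.010: state=(0.675, -0.483)
t=0.020: state=(0.670, -0.506)
t=0.030: state=(0.665, -0.528)
continuing one RK4 step at a time; state shown every 25 steps (Δt=0.25):
t=0.250: state=(0.501, -0.937)
t=0.500: state=(0.233, -1.156)
t=0.750: state=(-0.053, -1.085)
t=1.000: state=(-0.289, -0.771)
t=1.250: state=(-0.427, -0.325)
t=1.500: state=(-0.451, 0.132)
t=1.750: state=(-0.369, 0.501)
t=2.000: state=(-0.213, 0.711)
t=2.250: state=(-0.029, 0.731)
t=2.500: state=(0.138, 0.578)
t=2.750: state=(0.251, 0.312)
t=3.000: state=(0.291, 0.009)
t=3.250: state=(0.258, -0.256)
t=3.500: state=(0.170, -0.428)
t=3.750: state=(0.055, -0.478)
t=4.000: state=(-0.059, -0.411)
t=4.250: state=(-0.143, -0.256)
t=4.500: state=(-0.184, -0.063)
t=4.750: state=(-0.176, 0.120)
t=5.000: state=(-0.128, 0.250)
t=5.250: state=(-0.057, 0.306)
t=5.500: state=(0.018, 0.283)
t=5.750: state=(0.079, 0.196)
t=6.000: state=(0.114, 0.076)
t=6.250: state=(0.117, -0.047)
t=6.500: state=(0.093, -0.142)
t=6.520: state=(0.090, -0.148)
largest grid value and its neighbours: omega(2.140)=0.74609, omega(2.150)=0.74625, omega(2.160)=0.74611
parabola through these three points peaks at t≈2.150 with omega≈0.74625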